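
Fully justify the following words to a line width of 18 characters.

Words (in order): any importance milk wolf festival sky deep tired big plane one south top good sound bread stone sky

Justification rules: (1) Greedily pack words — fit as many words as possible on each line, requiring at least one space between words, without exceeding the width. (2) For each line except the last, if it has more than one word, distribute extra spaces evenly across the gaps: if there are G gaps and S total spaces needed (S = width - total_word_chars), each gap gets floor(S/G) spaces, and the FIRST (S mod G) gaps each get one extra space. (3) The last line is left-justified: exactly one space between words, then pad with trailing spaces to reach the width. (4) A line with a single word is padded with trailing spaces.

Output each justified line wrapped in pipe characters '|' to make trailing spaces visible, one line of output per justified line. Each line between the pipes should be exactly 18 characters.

Answer: |any     importance|
|milk wolf festival|
|sky deep tired big|
|plane   one  south|
|top   good   sound|
|bread stone sky   |

Derivation:
Line 1: ['any', 'importance'] (min_width=14, slack=4)
Line 2: ['milk', 'wolf', 'festival'] (min_width=18, slack=0)
Line 3: ['sky', 'deep', 'tired', 'big'] (min_width=18, slack=0)
Line 4: ['plane', 'one', 'south'] (min_width=15, slack=3)
Line 5: ['top', 'good', 'sound'] (min_width=14, slack=4)
Line 6: ['bread', 'stone', 'sky'] (min_width=15, slack=3)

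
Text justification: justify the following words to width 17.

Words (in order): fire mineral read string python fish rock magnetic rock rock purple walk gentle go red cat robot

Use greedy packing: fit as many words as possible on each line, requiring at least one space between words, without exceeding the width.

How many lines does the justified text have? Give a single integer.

Answer: 7

Derivation:
Line 1: ['fire', 'mineral', 'read'] (min_width=17, slack=0)
Line 2: ['string', 'python'] (min_width=13, slack=4)
Line 3: ['fish', 'rock'] (min_width=9, slack=8)
Line 4: ['magnetic', 'rock'] (min_width=13, slack=4)
Line 5: ['rock', 'purple', 'walk'] (min_width=16, slack=1)
Line 6: ['gentle', 'go', 'red', 'cat'] (min_width=17, slack=0)
Line 7: ['robot'] (min_width=5, slack=12)
Total lines: 7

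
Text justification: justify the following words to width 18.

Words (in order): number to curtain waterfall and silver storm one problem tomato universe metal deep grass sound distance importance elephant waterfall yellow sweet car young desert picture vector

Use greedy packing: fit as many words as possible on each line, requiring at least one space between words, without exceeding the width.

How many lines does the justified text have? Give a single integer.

Line 1: ['number', 'to', 'curtain'] (min_width=17, slack=1)
Line 2: ['waterfall', 'and'] (min_width=13, slack=5)
Line 3: ['silver', 'storm', 'one'] (min_width=16, slack=2)
Line 4: ['problem', 'tomato'] (min_width=14, slack=4)
Line 5: ['universe', 'metal'] (min_width=14, slack=4)
Line 6: ['deep', 'grass', 'sound'] (min_width=16, slack=2)
Line 7: ['distance'] (min_width=8, slack=10)
Line 8: ['importance'] (min_width=10, slack=8)
Line 9: ['elephant', 'waterfall'] (min_width=18, slack=0)
Line 10: ['yellow', 'sweet', 'car'] (min_width=16, slack=2)
Line 11: ['young', 'desert'] (min_width=12, slack=6)
Line 12: ['picture', 'vector'] (min_width=14, slack=4)
Total lines: 12

Answer: 12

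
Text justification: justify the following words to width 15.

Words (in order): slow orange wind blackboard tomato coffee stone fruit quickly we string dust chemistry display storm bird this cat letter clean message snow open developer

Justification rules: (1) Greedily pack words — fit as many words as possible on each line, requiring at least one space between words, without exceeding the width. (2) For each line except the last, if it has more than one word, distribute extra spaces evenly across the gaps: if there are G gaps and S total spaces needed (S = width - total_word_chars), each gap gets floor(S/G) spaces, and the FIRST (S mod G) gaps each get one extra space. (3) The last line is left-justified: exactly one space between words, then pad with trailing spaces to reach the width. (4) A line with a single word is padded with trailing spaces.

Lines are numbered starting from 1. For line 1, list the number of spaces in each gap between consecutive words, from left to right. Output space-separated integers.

Answer: 5

Derivation:
Line 1: ['slow', 'orange'] (min_width=11, slack=4)
Line 2: ['wind', 'blackboard'] (min_width=15, slack=0)
Line 3: ['tomato', 'coffee'] (min_width=13, slack=2)
Line 4: ['stone', 'fruit'] (min_width=11, slack=4)
Line 5: ['quickly', 'we'] (min_width=10, slack=5)
Line 6: ['string', 'dust'] (min_width=11, slack=4)
Line 7: ['chemistry'] (min_width=9, slack=6)
Line 8: ['display', 'storm'] (min_width=13, slack=2)
Line 9: ['bird', 'this', 'cat'] (min_width=13, slack=2)
Line 10: ['letter', 'clean'] (min_width=12, slack=3)
Line 11: ['message', 'snow'] (min_width=12, slack=3)
Line 12: ['open', 'developer'] (min_width=14, slack=1)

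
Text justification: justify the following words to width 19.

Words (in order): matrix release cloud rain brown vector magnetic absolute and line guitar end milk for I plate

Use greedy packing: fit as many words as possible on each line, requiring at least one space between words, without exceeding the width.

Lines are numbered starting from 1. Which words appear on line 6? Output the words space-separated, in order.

Answer: I plate

Derivation:
Line 1: ['matrix', 'release'] (min_width=14, slack=5)
Line 2: ['cloud', 'rain', 'brown'] (min_width=16, slack=3)
Line 3: ['vector', 'magnetic'] (min_width=15, slack=4)
Line 4: ['absolute', 'and', 'line'] (min_width=17, slack=2)
Line 5: ['guitar', 'end', 'milk', 'for'] (min_width=19, slack=0)
Line 6: ['I', 'plate'] (min_width=7, slack=12)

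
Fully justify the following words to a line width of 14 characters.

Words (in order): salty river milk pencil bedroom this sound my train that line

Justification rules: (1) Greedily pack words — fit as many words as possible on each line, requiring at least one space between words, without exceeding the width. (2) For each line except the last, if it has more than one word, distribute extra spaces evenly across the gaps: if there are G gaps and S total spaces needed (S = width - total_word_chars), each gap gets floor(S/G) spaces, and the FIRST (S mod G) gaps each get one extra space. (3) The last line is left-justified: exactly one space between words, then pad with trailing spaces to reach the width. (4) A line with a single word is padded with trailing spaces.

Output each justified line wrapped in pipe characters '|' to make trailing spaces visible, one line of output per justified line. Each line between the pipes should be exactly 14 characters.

Answer: |salty    river|
|milk    pencil|
|bedroom   this|
|sound my train|
|that line     |

Derivation:
Line 1: ['salty', 'river'] (min_width=11, slack=3)
Line 2: ['milk', 'pencil'] (min_width=11, slack=3)
Line 3: ['bedroom', 'this'] (min_width=12, slack=2)
Line 4: ['sound', 'my', 'train'] (min_width=14, slack=0)
Line 5: ['that', 'line'] (min_width=9, slack=5)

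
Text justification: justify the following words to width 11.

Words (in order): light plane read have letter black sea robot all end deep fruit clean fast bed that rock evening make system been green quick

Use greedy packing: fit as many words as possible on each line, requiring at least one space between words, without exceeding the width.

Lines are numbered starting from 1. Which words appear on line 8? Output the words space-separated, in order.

Line 1: ['light', 'plane'] (min_width=11, slack=0)
Line 2: ['read', 'have'] (min_width=9, slack=2)
Line 3: ['letter'] (min_width=6, slack=5)
Line 4: ['black', 'sea'] (min_width=9, slack=2)
Line 5: ['robot', 'all'] (min_width=9, slack=2)
Line 6: ['end', 'deep'] (min_width=8, slack=3)
Line 7: ['fruit', 'clean'] (min_width=11, slack=0)
Line 8: ['fast', 'bed'] (min_width=8, slack=3)
Line 9: ['that', 'rock'] (min_width=9, slack=2)
Line 10: ['evening'] (min_width=7, slack=4)
Line 11: ['make', 'system'] (min_width=11, slack=0)
Line 12: ['been', 'green'] (min_width=10, slack=1)
Line 13: ['quick'] (min_width=5, slack=6)

Answer: fast bed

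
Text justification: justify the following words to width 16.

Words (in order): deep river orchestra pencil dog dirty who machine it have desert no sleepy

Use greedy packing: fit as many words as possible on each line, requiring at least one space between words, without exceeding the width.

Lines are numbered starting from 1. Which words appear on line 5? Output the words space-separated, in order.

Line 1: ['deep', 'river'] (min_width=10, slack=6)
Line 2: ['orchestra', 'pencil'] (min_width=16, slack=0)
Line 3: ['dog', 'dirty', 'who'] (min_width=13, slack=3)
Line 4: ['machine', 'it', 'have'] (min_width=15, slack=1)
Line 5: ['desert', 'no', 'sleepy'] (min_width=16, slack=0)

Answer: desert no sleepy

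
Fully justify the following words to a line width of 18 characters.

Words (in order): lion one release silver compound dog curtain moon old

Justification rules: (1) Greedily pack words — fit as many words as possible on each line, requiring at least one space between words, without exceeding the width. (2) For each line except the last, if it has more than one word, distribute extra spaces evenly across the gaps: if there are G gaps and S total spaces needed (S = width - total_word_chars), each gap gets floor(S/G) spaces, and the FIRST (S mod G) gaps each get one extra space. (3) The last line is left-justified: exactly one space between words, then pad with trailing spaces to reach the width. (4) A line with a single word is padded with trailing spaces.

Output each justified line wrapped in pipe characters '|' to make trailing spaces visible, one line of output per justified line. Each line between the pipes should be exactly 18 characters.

Answer: |lion  one  release|
|silver    compound|
|dog  curtain  moon|
|old               |

Derivation:
Line 1: ['lion', 'one', 'release'] (min_width=16, slack=2)
Line 2: ['silver', 'compound'] (min_width=15, slack=3)
Line 3: ['dog', 'curtain', 'moon'] (min_width=16, slack=2)
Line 4: ['old'] (min_width=3, slack=15)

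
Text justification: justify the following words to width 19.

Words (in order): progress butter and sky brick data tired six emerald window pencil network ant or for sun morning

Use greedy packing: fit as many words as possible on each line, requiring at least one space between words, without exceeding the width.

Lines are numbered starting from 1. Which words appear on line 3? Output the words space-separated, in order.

Answer: tired six emerald

Derivation:
Line 1: ['progress', 'butter', 'and'] (min_width=19, slack=0)
Line 2: ['sky', 'brick', 'data'] (min_width=14, slack=5)
Line 3: ['tired', 'six', 'emerald'] (min_width=17, slack=2)
Line 4: ['window', 'pencil'] (min_width=13, slack=6)
Line 5: ['network', 'ant', 'or', 'for'] (min_width=18, slack=1)
Line 6: ['sun', 'morning'] (min_width=11, slack=8)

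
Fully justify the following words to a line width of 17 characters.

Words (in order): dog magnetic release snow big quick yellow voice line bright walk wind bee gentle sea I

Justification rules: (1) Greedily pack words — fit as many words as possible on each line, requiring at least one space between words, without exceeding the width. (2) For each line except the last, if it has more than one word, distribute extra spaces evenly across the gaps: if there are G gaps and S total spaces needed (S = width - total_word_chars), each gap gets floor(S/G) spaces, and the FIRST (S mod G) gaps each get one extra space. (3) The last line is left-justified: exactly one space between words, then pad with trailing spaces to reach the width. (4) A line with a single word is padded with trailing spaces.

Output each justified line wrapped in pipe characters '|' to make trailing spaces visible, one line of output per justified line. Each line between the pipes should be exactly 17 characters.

Answer: |dog      magnetic|
|release  snow big|
|quick      yellow|
|voice line bright|
|walk   wind   bee|
|gentle sea I     |

Derivation:
Line 1: ['dog', 'magnetic'] (min_width=12, slack=5)
Line 2: ['release', 'snow', 'big'] (min_width=16, slack=1)
Line 3: ['quick', 'yellow'] (min_width=12, slack=5)
Line 4: ['voice', 'line', 'bright'] (min_width=17, slack=0)
Line 5: ['walk', 'wind', 'bee'] (min_width=13, slack=4)
Line 6: ['gentle', 'sea', 'I'] (min_width=12, slack=5)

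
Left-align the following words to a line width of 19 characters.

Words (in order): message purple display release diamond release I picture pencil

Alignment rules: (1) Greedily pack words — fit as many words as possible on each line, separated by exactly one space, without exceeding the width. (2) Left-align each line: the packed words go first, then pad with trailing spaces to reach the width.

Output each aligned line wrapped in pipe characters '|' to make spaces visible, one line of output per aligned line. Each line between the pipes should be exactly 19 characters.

Answer: |message purple     |
|display release    |
|diamond release I  |
|picture pencil     |

Derivation:
Line 1: ['message', 'purple'] (min_width=14, slack=5)
Line 2: ['display', 'release'] (min_width=15, slack=4)
Line 3: ['diamond', 'release', 'I'] (min_width=17, slack=2)
Line 4: ['picture', 'pencil'] (min_width=14, slack=5)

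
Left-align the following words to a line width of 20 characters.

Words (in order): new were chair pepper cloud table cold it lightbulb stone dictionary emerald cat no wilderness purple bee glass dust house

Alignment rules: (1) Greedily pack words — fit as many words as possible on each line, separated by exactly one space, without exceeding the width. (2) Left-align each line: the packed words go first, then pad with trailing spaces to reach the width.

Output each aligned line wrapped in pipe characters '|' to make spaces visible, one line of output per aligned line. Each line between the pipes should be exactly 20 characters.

Line 1: ['new', 'were', 'chair'] (min_width=14, slack=6)
Line 2: ['pepper', 'cloud', 'table'] (min_width=18, slack=2)
Line 3: ['cold', 'it', 'lightbulb'] (min_width=17, slack=3)
Line 4: ['stone', 'dictionary'] (min_width=16, slack=4)
Line 5: ['emerald', 'cat', 'no'] (min_width=14, slack=6)
Line 6: ['wilderness', 'purple'] (min_width=17, slack=3)
Line 7: ['bee', 'glass', 'dust', 'house'] (min_width=20, slack=0)

Answer: |new were chair      |
|pepper cloud table  |
|cold it lightbulb   |
|stone dictionary    |
|emerald cat no      |
|wilderness purple   |
|bee glass dust house|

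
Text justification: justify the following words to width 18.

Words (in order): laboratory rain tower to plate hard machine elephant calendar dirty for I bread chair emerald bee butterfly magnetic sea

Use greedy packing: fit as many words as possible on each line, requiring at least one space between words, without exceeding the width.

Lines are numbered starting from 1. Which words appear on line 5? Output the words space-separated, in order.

Line 1: ['laboratory', 'rain'] (min_width=15, slack=3)
Line 2: ['tower', 'to', 'plate'] (min_width=14, slack=4)
Line 3: ['hard', 'machine'] (min_width=12, slack=6)
Line 4: ['elephant', 'calendar'] (min_width=17, slack=1)
Line 5: ['dirty', 'for', 'I', 'bread'] (min_width=17, slack=1)
Line 6: ['chair', 'emerald', 'bee'] (min_width=17, slack=1)
Line 7: ['butterfly', 'magnetic'] (min_width=18, slack=0)
Line 8: ['sea'] (min_width=3, slack=15)

Answer: dirty for I bread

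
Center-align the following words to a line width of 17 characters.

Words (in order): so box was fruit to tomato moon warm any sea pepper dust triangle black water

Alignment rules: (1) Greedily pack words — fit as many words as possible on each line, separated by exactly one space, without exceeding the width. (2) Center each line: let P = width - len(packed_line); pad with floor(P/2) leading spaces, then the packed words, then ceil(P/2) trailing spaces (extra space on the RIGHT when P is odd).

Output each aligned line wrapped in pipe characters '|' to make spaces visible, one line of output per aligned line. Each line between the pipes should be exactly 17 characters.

Line 1: ['so', 'box', 'was', 'fruit'] (min_width=16, slack=1)
Line 2: ['to', 'tomato', 'moon'] (min_width=14, slack=3)
Line 3: ['warm', 'any', 'sea'] (min_width=12, slack=5)
Line 4: ['pepper', 'dust'] (min_width=11, slack=6)
Line 5: ['triangle', 'black'] (min_width=14, slack=3)
Line 6: ['water'] (min_width=5, slack=12)

Answer: |so box was fruit |
| to tomato moon  |
|  warm any sea   |
|   pepper dust   |
| triangle black  |
|      water      |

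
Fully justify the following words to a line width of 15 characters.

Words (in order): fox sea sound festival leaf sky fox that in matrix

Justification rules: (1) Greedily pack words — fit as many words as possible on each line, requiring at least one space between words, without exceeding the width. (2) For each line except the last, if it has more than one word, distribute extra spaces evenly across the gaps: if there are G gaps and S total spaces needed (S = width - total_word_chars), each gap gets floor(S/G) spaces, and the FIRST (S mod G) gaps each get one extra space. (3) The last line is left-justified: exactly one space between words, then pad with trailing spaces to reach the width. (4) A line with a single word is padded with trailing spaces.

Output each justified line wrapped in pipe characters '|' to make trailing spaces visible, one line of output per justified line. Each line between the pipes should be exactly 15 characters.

Answer: |fox  sea  sound|
|festival   leaf|
|sky fox that in|
|matrix         |

Derivation:
Line 1: ['fox', 'sea', 'sound'] (min_width=13, slack=2)
Line 2: ['festival', 'leaf'] (min_width=13, slack=2)
Line 3: ['sky', 'fox', 'that', 'in'] (min_width=15, slack=0)
Line 4: ['matrix'] (min_width=6, slack=9)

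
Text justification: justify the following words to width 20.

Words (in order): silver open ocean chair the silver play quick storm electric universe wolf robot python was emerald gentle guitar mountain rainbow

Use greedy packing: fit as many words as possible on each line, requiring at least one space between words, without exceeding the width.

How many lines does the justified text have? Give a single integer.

Answer: 8

Derivation:
Line 1: ['silver', 'open', 'ocean'] (min_width=17, slack=3)
Line 2: ['chair', 'the', 'silver'] (min_width=16, slack=4)
Line 3: ['play', 'quick', 'storm'] (min_width=16, slack=4)
Line 4: ['electric', 'universe'] (min_width=17, slack=3)
Line 5: ['wolf', 'robot', 'python'] (min_width=17, slack=3)
Line 6: ['was', 'emerald', 'gentle'] (min_width=18, slack=2)
Line 7: ['guitar', 'mountain'] (min_width=15, slack=5)
Line 8: ['rainbow'] (min_width=7, slack=13)
Total lines: 8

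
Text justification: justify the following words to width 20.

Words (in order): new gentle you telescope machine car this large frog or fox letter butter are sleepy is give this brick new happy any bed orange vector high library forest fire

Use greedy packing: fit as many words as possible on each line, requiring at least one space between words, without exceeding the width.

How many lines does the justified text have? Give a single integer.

Line 1: ['new', 'gentle', 'you'] (min_width=14, slack=6)
Line 2: ['telescope', 'machine'] (min_width=17, slack=3)
Line 3: ['car', 'this', 'large', 'frog'] (min_width=19, slack=1)
Line 4: ['or', 'fox', 'letter', 'butter'] (min_width=20, slack=0)
Line 5: ['are', 'sleepy', 'is', 'give'] (min_width=18, slack=2)
Line 6: ['this', 'brick', 'new', 'happy'] (min_width=20, slack=0)
Line 7: ['any', 'bed', 'orange'] (min_width=14, slack=6)
Line 8: ['vector', 'high', 'library'] (min_width=19, slack=1)
Line 9: ['forest', 'fire'] (min_width=11, slack=9)
Total lines: 9

Answer: 9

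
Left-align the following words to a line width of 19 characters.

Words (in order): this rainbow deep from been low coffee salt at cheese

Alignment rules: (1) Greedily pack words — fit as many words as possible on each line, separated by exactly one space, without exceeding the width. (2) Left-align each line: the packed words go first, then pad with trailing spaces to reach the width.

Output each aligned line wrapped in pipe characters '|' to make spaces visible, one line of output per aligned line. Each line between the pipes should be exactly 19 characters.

Line 1: ['this', 'rainbow', 'deep'] (min_width=17, slack=2)
Line 2: ['from', 'been', 'low'] (min_width=13, slack=6)
Line 3: ['coffee', 'salt', 'at'] (min_width=14, slack=5)
Line 4: ['cheese'] (min_width=6, slack=13)

Answer: |this rainbow deep  |
|from been low      |
|coffee salt at     |
|cheese             |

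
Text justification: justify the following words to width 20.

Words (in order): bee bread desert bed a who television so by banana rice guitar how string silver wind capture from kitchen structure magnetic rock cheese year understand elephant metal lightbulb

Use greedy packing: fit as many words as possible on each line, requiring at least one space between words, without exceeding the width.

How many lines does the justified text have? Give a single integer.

Line 1: ['bee', 'bread', 'desert', 'bed'] (min_width=20, slack=0)
Line 2: ['a', 'who', 'television', 'so'] (min_width=19, slack=1)
Line 3: ['by', 'banana', 'rice'] (min_width=14, slack=6)
Line 4: ['guitar', 'how', 'string'] (min_width=17, slack=3)
Line 5: ['silver', 'wind', 'capture'] (min_width=19, slack=1)
Line 6: ['from', 'kitchen'] (min_width=12, slack=8)
Line 7: ['structure', 'magnetic'] (min_width=18, slack=2)
Line 8: ['rock', 'cheese', 'year'] (min_width=16, slack=4)
Line 9: ['understand', 'elephant'] (min_width=19, slack=1)
Line 10: ['metal', 'lightbulb'] (min_width=15, slack=5)
Total lines: 10

Answer: 10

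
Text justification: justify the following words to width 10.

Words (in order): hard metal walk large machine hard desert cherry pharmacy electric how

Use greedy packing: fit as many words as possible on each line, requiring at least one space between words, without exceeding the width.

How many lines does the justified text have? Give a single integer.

Answer: 9

Derivation:
Line 1: ['hard', 'metal'] (min_width=10, slack=0)
Line 2: ['walk', 'large'] (min_width=10, slack=0)
Line 3: ['machine'] (min_width=7, slack=3)
Line 4: ['hard'] (min_width=4, slack=6)
Line 5: ['desert'] (min_width=6, slack=4)
Line 6: ['cherry'] (min_width=6, slack=4)
Line 7: ['pharmacy'] (min_width=8, slack=2)
Line 8: ['electric'] (min_width=8, slack=2)
Line 9: ['how'] (min_width=3, slack=7)
Total lines: 9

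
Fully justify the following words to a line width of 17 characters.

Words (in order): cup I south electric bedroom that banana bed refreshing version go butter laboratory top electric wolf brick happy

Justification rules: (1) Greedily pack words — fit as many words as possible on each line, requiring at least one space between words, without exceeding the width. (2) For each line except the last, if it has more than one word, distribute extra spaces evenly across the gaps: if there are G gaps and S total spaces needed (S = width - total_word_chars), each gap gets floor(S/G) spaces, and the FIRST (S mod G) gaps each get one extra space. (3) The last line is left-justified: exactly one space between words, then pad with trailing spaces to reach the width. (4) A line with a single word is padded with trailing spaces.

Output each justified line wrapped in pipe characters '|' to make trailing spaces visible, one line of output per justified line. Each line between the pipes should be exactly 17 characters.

Answer: |cup    I    south|
|electric  bedroom|
|that  banana  bed|
|refreshing       |
|version go butter|
|laboratory    top|
|electric     wolf|
|brick happy      |

Derivation:
Line 1: ['cup', 'I', 'south'] (min_width=11, slack=6)
Line 2: ['electric', 'bedroom'] (min_width=16, slack=1)
Line 3: ['that', 'banana', 'bed'] (min_width=15, slack=2)
Line 4: ['refreshing'] (min_width=10, slack=7)
Line 5: ['version', 'go', 'butter'] (min_width=17, slack=0)
Line 6: ['laboratory', 'top'] (min_width=14, slack=3)
Line 7: ['electric', 'wolf'] (min_width=13, slack=4)
Line 8: ['brick', 'happy'] (min_width=11, slack=6)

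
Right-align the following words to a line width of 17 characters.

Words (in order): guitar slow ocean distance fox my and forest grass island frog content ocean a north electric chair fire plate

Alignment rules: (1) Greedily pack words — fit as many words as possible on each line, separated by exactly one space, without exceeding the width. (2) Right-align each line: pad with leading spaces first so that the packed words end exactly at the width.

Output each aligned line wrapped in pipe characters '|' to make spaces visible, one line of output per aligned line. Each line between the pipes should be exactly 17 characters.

Line 1: ['guitar', 'slow', 'ocean'] (min_width=17, slack=0)
Line 2: ['distance', 'fox', 'my'] (min_width=15, slack=2)
Line 3: ['and', 'forest', 'grass'] (min_width=16, slack=1)
Line 4: ['island', 'frog'] (min_width=11, slack=6)
Line 5: ['content', 'ocean', 'a'] (min_width=15, slack=2)
Line 6: ['north', 'electric'] (min_width=14, slack=3)
Line 7: ['chair', 'fire', 'plate'] (min_width=16, slack=1)

Answer: |guitar slow ocean|
|  distance fox my|
| and forest grass|
|      island frog|
|  content ocean a|
|   north electric|
| chair fire plate|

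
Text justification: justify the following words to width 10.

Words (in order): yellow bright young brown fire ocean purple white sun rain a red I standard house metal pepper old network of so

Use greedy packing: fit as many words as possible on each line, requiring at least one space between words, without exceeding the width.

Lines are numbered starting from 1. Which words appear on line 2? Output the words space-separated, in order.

Line 1: ['yellow'] (min_width=6, slack=4)
Line 2: ['bright'] (min_width=6, slack=4)
Line 3: ['young'] (min_width=5, slack=5)
Line 4: ['brown', 'fire'] (min_width=10, slack=0)
Line 5: ['ocean'] (min_width=5, slack=5)
Line 6: ['purple'] (min_width=6, slack=4)
Line 7: ['white', 'sun'] (min_width=9, slack=1)
Line 8: ['rain', 'a', 'red'] (min_width=10, slack=0)
Line 9: ['I', 'standard'] (min_width=10, slack=0)
Line 10: ['house'] (min_width=5, slack=5)
Line 11: ['metal'] (min_width=5, slack=5)
Line 12: ['pepper', 'old'] (min_width=10, slack=0)
Line 13: ['network', 'of'] (min_width=10, slack=0)
Line 14: ['so'] (min_width=2, slack=8)

Answer: bright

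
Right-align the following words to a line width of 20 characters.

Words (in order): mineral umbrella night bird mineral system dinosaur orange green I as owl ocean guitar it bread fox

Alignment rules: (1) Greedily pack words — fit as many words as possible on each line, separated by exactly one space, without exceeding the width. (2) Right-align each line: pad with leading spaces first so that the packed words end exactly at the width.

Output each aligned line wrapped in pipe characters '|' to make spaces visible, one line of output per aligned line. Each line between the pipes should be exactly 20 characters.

Line 1: ['mineral', 'umbrella'] (min_width=16, slack=4)
Line 2: ['night', 'bird', 'mineral'] (min_width=18, slack=2)
Line 3: ['system', 'dinosaur'] (min_width=15, slack=5)
Line 4: ['orange', 'green', 'I', 'as'] (min_width=17, slack=3)
Line 5: ['owl', 'ocean', 'guitar', 'it'] (min_width=19, slack=1)
Line 6: ['bread', 'fox'] (min_width=9, slack=11)

Answer: |    mineral umbrella|
|  night bird mineral|
|     system dinosaur|
|   orange green I as|
| owl ocean guitar it|
|           bread fox|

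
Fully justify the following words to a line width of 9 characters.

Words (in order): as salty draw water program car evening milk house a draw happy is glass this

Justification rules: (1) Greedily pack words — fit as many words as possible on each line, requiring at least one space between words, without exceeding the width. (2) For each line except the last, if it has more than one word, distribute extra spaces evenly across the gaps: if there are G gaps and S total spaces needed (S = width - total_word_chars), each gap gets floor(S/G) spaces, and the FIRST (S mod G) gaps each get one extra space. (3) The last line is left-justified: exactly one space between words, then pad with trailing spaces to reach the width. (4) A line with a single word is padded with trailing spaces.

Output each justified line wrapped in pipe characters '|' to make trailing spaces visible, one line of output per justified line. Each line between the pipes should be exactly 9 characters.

Line 1: ['as', 'salty'] (min_width=8, slack=1)
Line 2: ['draw'] (min_width=4, slack=5)
Line 3: ['water'] (min_width=5, slack=4)
Line 4: ['program'] (min_width=7, slack=2)
Line 5: ['car'] (min_width=3, slack=6)
Line 6: ['evening'] (min_width=7, slack=2)
Line 7: ['milk'] (min_width=4, slack=5)
Line 8: ['house', 'a'] (min_width=7, slack=2)
Line 9: ['draw'] (min_width=4, slack=5)
Line 10: ['happy', 'is'] (min_width=8, slack=1)
Line 11: ['glass'] (min_width=5, slack=4)
Line 12: ['this'] (min_width=4, slack=5)

Answer: |as  salty|
|draw     |
|water    |
|program  |
|car      |
|evening  |
|milk     |
|house   a|
|draw     |
|happy  is|
|glass    |
|this     |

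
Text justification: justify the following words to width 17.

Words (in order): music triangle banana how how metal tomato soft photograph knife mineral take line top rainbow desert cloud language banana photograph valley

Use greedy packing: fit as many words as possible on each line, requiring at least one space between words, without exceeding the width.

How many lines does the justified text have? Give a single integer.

Line 1: ['music', 'triangle'] (min_width=14, slack=3)
Line 2: ['banana', 'how', 'how'] (min_width=14, slack=3)
Line 3: ['metal', 'tomato', 'soft'] (min_width=17, slack=0)
Line 4: ['photograph', 'knife'] (min_width=16, slack=1)
Line 5: ['mineral', 'take', 'line'] (min_width=17, slack=0)
Line 6: ['top', 'rainbow'] (min_width=11, slack=6)
Line 7: ['desert', 'cloud'] (min_width=12, slack=5)
Line 8: ['language', 'banana'] (min_width=15, slack=2)
Line 9: ['photograph', 'valley'] (min_width=17, slack=0)
Total lines: 9

Answer: 9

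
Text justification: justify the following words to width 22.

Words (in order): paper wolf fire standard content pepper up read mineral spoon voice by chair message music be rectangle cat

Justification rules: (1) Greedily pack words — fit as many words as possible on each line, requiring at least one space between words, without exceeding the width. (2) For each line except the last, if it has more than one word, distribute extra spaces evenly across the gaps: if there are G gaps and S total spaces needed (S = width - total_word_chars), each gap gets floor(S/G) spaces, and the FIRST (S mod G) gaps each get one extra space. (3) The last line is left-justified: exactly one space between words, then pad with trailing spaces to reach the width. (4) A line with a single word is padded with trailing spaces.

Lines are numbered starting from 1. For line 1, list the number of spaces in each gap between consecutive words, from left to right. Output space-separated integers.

Answer: 5 4

Derivation:
Line 1: ['paper', 'wolf', 'fire'] (min_width=15, slack=7)
Line 2: ['standard', 'content'] (min_width=16, slack=6)
Line 3: ['pepper', 'up', 'read', 'mineral'] (min_width=22, slack=0)
Line 4: ['spoon', 'voice', 'by', 'chair'] (min_width=20, slack=2)
Line 5: ['message', 'music', 'be'] (min_width=16, slack=6)
Line 6: ['rectangle', 'cat'] (min_width=13, slack=9)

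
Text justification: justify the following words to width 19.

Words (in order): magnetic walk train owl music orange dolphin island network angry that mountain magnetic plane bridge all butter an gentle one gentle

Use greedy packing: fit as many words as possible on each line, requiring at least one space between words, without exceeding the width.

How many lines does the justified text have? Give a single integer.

Answer: 8

Derivation:
Line 1: ['magnetic', 'walk', 'train'] (min_width=19, slack=0)
Line 2: ['owl', 'music', 'orange'] (min_width=16, slack=3)
Line 3: ['dolphin', 'island'] (min_width=14, slack=5)
Line 4: ['network', 'angry', 'that'] (min_width=18, slack=1)
Line 5: ['mountain', 'magnetic'] (min_width=17, slack=2)
Line 6: ['plane', 'bridge', 'all'] (min_width=16, slack=3)
Line 7: ['butter', 'an', 'gentle'] (min_width=16, slack=3)
Line 8: ['one', 'gentle'] (min_width=10, slack=9)
Total lines: 8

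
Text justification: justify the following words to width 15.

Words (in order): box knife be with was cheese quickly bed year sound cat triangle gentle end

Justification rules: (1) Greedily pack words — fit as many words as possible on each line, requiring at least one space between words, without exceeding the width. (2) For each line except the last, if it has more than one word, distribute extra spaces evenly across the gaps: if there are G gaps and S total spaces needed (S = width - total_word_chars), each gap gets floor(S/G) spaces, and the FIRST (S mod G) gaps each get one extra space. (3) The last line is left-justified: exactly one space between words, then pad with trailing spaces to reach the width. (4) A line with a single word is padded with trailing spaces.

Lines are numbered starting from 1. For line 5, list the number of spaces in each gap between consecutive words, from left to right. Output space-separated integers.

Answer: 1

Derivation:
Line 1: ['box', 'knife', 'be'] (min_width=12, slack=3)
Line 2: ['with', 'was', 'cheese'] (min_width=15, slack=0)
Line 3: ['quickly', 'bed'] (min_width=11, slack=4)
Line 4: ['year', 'sound', 'cat'] (min_width=14, slack=1)
Line 5: ['triangle', 'gentle'] (min_width=15, slack=0)
Line 6: ['end'] (min_width=3, slack=12)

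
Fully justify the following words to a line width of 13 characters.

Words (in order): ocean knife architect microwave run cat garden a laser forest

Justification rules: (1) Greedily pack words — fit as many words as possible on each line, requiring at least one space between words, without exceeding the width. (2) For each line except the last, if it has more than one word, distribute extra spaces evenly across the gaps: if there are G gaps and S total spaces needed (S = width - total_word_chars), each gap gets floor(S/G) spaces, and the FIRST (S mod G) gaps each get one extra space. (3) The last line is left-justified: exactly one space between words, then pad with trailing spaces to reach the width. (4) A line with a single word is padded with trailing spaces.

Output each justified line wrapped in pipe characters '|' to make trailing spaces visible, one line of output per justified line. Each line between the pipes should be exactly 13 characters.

Line 1: ['ocean', 'knife'] (min_width=11, slack=2)
Line 2: ['architect'] (min_width=9, slack=4)
Line 3: ['microwave', 'run'] (min_width=13, slack=0)
Line 4: ['cat', 'garden', 'a'] (min_width=12, slack=1)
Line 5: ['laser', 'forest'] (min_width=12, slack=1)

Answer: |ocean   knife|
|architect    |
|microwave run|
|cat  garden a|
|laser forest |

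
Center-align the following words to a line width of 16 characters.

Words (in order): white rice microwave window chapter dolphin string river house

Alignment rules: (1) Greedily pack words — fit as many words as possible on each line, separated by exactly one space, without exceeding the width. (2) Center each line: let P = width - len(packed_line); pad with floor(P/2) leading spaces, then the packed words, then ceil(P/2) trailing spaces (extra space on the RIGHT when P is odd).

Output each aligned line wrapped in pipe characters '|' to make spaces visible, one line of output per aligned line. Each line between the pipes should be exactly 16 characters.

Line 1: ['white', 'rice'] (min_width=10, slack=6)
Line 2: ['microwave', 'window'] (min_width=16, slack=0)
Line 3: ['chapter', 'dolphin'] (min_width=15, slack=1)
Line 4: ['string', 'river'] (min_width=12, slack=4)
Line 5: ['house'] (min_width=5, slack=11)

Answer: |   white rice   |
|microwave window|
|chapter dolphin |
|  string river  |
|     house      |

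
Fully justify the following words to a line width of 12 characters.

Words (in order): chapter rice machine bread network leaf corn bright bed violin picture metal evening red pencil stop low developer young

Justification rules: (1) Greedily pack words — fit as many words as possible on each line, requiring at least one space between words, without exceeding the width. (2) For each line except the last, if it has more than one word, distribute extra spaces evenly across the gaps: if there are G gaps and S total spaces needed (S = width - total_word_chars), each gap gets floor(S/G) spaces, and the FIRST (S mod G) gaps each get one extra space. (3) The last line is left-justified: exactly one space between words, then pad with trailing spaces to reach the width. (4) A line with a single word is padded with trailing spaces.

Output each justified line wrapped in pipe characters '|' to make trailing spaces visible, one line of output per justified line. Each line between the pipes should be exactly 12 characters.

Line 1: ['chapter', 'rice'] (min_width=12, slack=0)
Line 2: ['machine'] (min_width=7, slack=5)
Line 3: ['bread'] (min_width=5, slack=7)
Line 4: ['network', 'leaf'] (min_width=12, slack=0)
Line 5: ['corn', 'bright'] (min_width=11, slack=1)
Line 6: ['bed', 'violin'] (min_width=10, slack=2)
Line 7: ['picture'] (min_width=7, slack=5)
Line 8: ['metal'] (min_width=5, slack=7)
Line 9: ['evening', 'red'] (min_width=11, slack=1)
Line 10: ['pencil', 'stop'] (min_width=11, slack=1)
Line 11: ['low'] (min_width=3, slack=9)
Line 12: ['developer'] (min_width=9, slack=3)
Line 13: ['young'] (min_width=5, slack=7)

Answer: |chapter rice|
|machine     |
|bread       |
|network leaf|
|corn  bright|
|bed   violin|
|picture     |
|metal       |
|evening  red|
|pencil  stop|
|low         |
|developer   |
|young       |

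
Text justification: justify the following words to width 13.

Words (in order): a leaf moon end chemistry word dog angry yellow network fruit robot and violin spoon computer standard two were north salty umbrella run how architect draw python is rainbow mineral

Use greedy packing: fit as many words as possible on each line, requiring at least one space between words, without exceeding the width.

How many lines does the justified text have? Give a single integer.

Answer: 16

Derivation:
Line 1: ['a', 'leaf', 'moon'] (min_width=11, slack=2)
Line 2: ['end', 'chemistry'] (min_width=13, slack=0)
Line 3: ['word', 'dog'] (min_width=8, slack=5)
Line 4: ['angry', 'yellow'] (min_width=12, slack=1)
Line 5: ['network', 'fruit'] (min_width=13, slack=0)
Line 6: ['robot', 'and'] (min_width=9, slack=4)
Line 7: ['violin', 'spoon'] (min_width=12, slack=1)
Line 8: ['computer'] (min_width=8, slack=5)
Line 9: ['standard', 'two'] (min_width=12, slack=1)
Line 10: ['were', 'north'] (min_width=10, slack=3)
Line 11: ['salty'] (min_width=5, slack=8)
Line 12: ['umbrella', 'run'] (min_width=12, slack=1)
Line 13: ['how', 'architect'] (min_width=13, slack=0)
Line 14: ['draw', 'python'] (min_width=11, slack=2)
Line 15: ['is', 'rainbow'] (min_width=10, slack=3)
Line 16: ['mineral'] (min_width=7, slack=6)
Total lines: 16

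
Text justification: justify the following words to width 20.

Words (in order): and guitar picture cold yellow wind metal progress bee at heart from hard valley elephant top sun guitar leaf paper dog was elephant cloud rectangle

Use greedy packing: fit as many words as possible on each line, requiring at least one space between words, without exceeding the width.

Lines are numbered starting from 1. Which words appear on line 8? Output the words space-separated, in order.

Answer: elephant cloud

Derivation:
Line 1: ['and', 'guitar', 'picture'] (min_width=18, slack=2)
Line 2: ['cold', 'yellow', 'wind'] (min_width=16, slack=4)
Line 3: ['metal', 'progress', 'bee'] (min_width=18, slack=2)
Line 4: ['at', 'heart', 'from', 'hard'] (min_width=18, slack=2)
Line 5: ['valley', 'elephant', 'top'] (min_width=19, slack=1)
Line 6: ['sun', 'guitar', 'leaf'] (min_width=15, slack=5)
Line 7: ['paper', 'dog', 'was'] (min_width=13, slack=7)
Line 8: ['elephant', 'cloud'] (min_width=14, slack=6)
Line 9: ['rectangle'] (min_width=9, slack=11)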